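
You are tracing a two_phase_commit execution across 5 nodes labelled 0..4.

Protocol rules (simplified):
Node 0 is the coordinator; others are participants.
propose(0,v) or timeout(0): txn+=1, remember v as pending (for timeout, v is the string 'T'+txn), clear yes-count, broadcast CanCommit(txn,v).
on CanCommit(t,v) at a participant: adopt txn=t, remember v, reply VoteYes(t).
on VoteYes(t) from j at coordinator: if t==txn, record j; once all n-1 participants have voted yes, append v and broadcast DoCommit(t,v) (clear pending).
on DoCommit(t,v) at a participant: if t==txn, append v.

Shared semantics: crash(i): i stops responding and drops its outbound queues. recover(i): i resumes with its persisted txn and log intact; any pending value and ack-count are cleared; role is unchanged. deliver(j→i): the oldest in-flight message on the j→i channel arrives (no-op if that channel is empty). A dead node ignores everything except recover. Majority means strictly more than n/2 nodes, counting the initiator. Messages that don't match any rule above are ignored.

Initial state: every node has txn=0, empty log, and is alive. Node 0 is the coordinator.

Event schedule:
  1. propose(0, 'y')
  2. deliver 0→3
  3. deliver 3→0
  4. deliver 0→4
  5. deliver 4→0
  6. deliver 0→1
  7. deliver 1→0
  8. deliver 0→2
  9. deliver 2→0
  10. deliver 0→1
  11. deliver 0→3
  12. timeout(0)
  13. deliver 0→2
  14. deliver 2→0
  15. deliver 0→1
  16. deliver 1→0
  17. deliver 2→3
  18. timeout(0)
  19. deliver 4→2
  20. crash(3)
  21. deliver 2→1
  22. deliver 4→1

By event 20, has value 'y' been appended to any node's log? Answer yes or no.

[1] propose(0,'y') → N0(coor t1 [-])
[2] deliver 0→3 → N3(part t1 [-])
[3] deliver 3→0 → ∅
[4] deliver 0→4 → N4(part t1 [-])
[5] deliver 4→0 → ∅
[6] deliver 0→1 → N1(part t1 [-])
[7] deliver 1→0 → ∅
[8] deliver 0→2 → N2(part t1 [-])
[9] deliver 2→0 → N0(coor t1 [y])
[10] deliver 0→1 → N1(part t1 [y])
[11] deliver 0→3 → N3(part t1 [y])
[12] timeout(0) → N0(coor t2 [y])
[13] deliver 0→2 → N2(part t1 [y])
[14] deliver 2→0 → ∅
[15] deliver 0→1 → N1(part t2 [y])
[16] deliver 1→0 → ∅
[17] deliver 2→3 → ∅
[18] timeout(0) → N0(coor t3 [y])
[19] deliver 4→2 → ∅
[20] crash(3) → N3(✗part t1 [y])

yes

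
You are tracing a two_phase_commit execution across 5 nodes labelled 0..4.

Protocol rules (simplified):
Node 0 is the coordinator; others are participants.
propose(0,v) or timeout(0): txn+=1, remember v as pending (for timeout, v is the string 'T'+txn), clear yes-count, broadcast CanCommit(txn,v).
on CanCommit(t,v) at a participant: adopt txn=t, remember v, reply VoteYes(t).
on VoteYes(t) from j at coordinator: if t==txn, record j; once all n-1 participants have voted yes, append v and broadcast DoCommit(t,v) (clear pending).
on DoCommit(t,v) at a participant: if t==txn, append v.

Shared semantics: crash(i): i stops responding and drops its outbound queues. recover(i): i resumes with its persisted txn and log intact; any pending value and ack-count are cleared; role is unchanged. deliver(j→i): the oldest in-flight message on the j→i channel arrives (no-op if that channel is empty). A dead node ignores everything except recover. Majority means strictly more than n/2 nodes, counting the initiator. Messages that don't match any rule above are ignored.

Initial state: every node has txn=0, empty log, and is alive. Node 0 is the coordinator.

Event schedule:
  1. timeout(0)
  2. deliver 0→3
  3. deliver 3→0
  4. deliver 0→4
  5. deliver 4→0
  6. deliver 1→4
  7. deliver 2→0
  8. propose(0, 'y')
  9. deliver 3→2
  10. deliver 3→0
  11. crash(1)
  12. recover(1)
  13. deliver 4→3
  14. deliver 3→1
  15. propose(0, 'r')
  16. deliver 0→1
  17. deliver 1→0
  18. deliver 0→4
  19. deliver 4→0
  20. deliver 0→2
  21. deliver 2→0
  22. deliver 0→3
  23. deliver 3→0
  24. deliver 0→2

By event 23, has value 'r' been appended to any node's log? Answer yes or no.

no

[1] timeout(0) → N0(coor t1 [-])
[2] deliver 0→3 → N3(part t1 [-])
[3] deliver 3→0 → ∅
[4] deliver 0→4 → N4(part t1 [-])
[5] deliver 4→0 → ∅
[6] deliver 1→4 → ∅
[7] deliver 2→0 → ∅
[8] propose(0,'y') → N0(coor t2 [-])
[9] deliver 3→2 → ∅
[10] deliver 3→0 → ∅
[11] crash(1) → N1(✗part t0 [-])
[12] recover(1) → N1(part t0 [-])
[13] deliver 4→3 → ∅
[14] deliver 3→1 → ∅
[15] propose(0,'r') → N0(coor t3 [-])
[16] deliver 0→1 → N1(part t1 [-])
[17] deliver 1→0 → ∅
[18] deliver 0→4 → N4(part t2 [-])
[19] deliver 4→0 → ∅
[20] deliver 0→2 → N2(part t1 [-])
[21] deliver 2→0 → ∅
[22] deliver 0→3 → N3(part t2 [-])
[23] deliver 3→0 → ∅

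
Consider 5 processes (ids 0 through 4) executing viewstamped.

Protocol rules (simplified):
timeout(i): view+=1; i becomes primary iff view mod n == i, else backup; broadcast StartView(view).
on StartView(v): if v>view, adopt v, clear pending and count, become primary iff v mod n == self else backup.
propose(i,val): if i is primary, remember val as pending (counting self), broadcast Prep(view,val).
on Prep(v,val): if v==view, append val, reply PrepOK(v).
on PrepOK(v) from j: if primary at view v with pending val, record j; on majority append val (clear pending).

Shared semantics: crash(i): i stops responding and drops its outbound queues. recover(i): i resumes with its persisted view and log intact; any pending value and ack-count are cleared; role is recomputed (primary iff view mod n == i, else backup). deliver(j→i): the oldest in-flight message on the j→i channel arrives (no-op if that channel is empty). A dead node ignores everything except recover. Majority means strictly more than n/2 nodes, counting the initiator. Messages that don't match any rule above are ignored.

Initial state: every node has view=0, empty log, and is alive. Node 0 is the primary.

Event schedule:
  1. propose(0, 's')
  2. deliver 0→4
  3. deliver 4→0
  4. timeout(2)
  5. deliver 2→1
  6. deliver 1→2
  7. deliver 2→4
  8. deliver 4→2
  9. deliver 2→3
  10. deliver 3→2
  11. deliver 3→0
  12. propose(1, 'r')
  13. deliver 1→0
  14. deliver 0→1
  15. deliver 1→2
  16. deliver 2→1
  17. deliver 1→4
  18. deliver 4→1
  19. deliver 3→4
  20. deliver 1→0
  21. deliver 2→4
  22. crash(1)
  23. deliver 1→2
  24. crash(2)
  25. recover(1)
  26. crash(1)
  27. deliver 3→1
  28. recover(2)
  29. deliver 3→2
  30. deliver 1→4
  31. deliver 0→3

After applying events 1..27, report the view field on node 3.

1

step 1 propose(0,'s'): —
step 2 deliver 0→4: 4={back,v=0,log=s}
step 3 deliver 4→0: —
step 4 timeout(2): 2={back,v=1,log=-}
step 5 deliver 2→1: 1={prim,v=1,log=-}
step 6 deliver 1→2: —
step 7 deliver 2→4: 4={back,v=1,log=s}
step 8 deliver 4→2: —
step 9 deliver 2→3: 3={back,v=1,log=-}
step 10 deliver 3→2: —
step 11 deliver 3→0: —
step 12 propose(1,'r'): —
step 13 deliver 1→0: —
step 14 deliver 0→1: —
step 15 deliver 1→2: 2={back,v=1,log=r}
step 16 deliver 2→1: —
step 17 deliver 1→4: 4={back,v=1,log=s,r}
step 18 deliver 4→1: 1={prim,v=1,log=r}
step 19 deliver 3→4: —
step 20 deliver 1→0: —
step 21 deliver 2→4: —
step 22 crash(1): 1={✗prim,v=1,log=r}
step 23 deliver 1→2: —
step 24 crash(2): 2={✗back,v=1,log=r}
step 25 recover(1): 1={prim,v=1,log=r}
step 26 crash(1): 1={✗prim,v=1,log=r}
step 27 deliver 3→1: —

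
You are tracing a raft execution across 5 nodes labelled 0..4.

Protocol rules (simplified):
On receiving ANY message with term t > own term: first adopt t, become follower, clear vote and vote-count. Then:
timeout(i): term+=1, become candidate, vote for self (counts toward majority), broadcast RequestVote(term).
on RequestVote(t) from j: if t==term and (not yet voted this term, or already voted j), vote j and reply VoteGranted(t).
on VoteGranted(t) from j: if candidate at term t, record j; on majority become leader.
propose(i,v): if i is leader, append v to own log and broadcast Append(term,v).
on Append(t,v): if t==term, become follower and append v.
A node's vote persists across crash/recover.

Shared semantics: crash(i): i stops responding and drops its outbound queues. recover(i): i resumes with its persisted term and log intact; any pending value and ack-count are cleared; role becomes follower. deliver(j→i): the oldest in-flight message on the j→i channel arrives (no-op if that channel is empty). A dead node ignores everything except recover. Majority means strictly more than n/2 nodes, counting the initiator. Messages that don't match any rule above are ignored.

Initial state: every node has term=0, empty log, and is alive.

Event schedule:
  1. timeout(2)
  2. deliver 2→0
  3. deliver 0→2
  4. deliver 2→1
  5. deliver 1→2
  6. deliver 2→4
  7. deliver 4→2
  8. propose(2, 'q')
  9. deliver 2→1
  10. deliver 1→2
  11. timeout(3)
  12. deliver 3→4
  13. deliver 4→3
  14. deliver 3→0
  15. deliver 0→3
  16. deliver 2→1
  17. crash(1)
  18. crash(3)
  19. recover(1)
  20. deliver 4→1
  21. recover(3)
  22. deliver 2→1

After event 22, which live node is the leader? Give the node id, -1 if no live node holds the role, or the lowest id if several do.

[1] timeout(2) → N2(cand t1 [-])
[2] deliver 2→0 → N0(foll t1 [-])
[3] deliver 0→2 → ∅
[4] deliver 2→1 → N1(foll t1 [-])
[5] deliver 1→2 → N2(lead t1 [-])
[6] deliver 2→4 → N4(foll t1 [-])
[7] deliver 4→2 → ∅
[8] propose(2,'q') → N2(lead t1 [q])
[9] deliver 2→1 → N1(foll t1 [q])
[10] deliver 1→2 → ∅
[11] timeout(3) → N3(cand t1 [-])
[12] deliver 3→4 → ∅
[13] deliver 4→3 → ∅
[14] deliver 3→0 → ∅
[15] deliver 0→3 → ∅
[16] deliver 2→1 → ∅
[17] crash(1) → N1(✗foll t1 [q])
[18] crash(3) → N3(✗cand t1 [-])
[19] recover(1) → N1(foll t1 [q])
[20] deliver 4→1 → ∅
[21] recover(3) → N3(foll t1 [-])
[22] deliver 2→1 → ∅

2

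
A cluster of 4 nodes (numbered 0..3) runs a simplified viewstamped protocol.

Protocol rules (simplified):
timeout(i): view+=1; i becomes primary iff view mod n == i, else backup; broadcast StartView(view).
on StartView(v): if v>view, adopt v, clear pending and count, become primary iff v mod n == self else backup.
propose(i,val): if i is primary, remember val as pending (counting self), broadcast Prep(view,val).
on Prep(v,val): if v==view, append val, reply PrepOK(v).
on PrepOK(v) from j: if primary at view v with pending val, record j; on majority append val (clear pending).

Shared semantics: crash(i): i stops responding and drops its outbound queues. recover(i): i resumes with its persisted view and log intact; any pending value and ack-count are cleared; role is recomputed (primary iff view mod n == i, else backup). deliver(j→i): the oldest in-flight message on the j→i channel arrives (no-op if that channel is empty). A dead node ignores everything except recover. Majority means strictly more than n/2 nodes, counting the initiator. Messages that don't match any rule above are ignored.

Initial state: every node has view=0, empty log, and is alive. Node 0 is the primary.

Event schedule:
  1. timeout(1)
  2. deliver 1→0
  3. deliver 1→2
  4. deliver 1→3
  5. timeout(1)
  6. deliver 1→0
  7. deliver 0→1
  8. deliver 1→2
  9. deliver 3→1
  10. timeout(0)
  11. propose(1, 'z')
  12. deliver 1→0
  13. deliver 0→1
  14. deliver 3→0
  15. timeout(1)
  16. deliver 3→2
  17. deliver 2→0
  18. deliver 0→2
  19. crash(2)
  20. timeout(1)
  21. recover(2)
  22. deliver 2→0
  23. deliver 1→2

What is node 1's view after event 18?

4

e1 timeout(1): 1[prim,v=1,-]
e2 deliver 1→0: 0[back,v=1,-]
e3 deliver 1→2: 2[back,v=1,-]
e4 deliver 1→3: 3[back,v=1,-]
e5 timeout(1): 1[back,v=2,-]
e6 deliver 1→0: 0[back,v=2,-]
e7 deliver 0→1: ·
e8 deliver 1→2: 2[prim,v=2,-]
e9 deliver 3→1: ·
e10 timeout(0): 0[back,v=3,-]
e11 propose(1,'z'): ·
e12 deliver 1→0: ·
e13 deliver 0→1: 1[back,v=3,-]
e14 deliver 3→0: ·
e15 timeout(1): 1[back,v=4,-]
e16 deliver 3→2: ·
e17 deliver 2→0: ·
e18 deliver 0→2: 2[back,v=3,-]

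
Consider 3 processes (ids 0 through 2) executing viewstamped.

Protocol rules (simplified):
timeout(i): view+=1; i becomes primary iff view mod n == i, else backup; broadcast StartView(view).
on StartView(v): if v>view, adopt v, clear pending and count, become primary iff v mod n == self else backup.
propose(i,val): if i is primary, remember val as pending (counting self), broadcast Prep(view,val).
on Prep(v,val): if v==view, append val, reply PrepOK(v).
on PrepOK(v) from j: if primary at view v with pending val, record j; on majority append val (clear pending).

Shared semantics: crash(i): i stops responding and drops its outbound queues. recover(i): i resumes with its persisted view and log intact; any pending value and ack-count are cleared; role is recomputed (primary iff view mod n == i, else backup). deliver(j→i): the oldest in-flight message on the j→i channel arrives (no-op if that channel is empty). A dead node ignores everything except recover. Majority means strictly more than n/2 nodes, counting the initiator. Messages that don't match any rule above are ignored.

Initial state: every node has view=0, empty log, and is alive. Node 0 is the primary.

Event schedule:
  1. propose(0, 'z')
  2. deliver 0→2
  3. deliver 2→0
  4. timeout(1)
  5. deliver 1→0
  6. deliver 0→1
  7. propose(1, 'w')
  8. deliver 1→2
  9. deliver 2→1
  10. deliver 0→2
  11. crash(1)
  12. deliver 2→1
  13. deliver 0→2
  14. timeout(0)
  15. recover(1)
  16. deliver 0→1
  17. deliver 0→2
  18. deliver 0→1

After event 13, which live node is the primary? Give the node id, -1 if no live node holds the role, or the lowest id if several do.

-1

after 1 — propose(0,'z'): ·
after 2 — deliver 0→2: n2:back/v0/[z]
after 3 — deliver 2→0: n0:prim/v0/[z]
after 4 — timeout(1): n1:prim/v1/[-]
after 5 — deliver 1→0: n0:back/v1/[z]
after 6 — deliver 0→1: ·
after 7 — propose(1,'w'): ·
after 8 — deliver 1→2: n2:back/v1/[z]
after 9 — deliver 2→1: ·
after 10 — deliver 0→2: ·
after 11 — crash(1): n1:✗prim/v1/[-]
after 12 — deliver 2→1: ·
after 13 — deliver 0→2: ·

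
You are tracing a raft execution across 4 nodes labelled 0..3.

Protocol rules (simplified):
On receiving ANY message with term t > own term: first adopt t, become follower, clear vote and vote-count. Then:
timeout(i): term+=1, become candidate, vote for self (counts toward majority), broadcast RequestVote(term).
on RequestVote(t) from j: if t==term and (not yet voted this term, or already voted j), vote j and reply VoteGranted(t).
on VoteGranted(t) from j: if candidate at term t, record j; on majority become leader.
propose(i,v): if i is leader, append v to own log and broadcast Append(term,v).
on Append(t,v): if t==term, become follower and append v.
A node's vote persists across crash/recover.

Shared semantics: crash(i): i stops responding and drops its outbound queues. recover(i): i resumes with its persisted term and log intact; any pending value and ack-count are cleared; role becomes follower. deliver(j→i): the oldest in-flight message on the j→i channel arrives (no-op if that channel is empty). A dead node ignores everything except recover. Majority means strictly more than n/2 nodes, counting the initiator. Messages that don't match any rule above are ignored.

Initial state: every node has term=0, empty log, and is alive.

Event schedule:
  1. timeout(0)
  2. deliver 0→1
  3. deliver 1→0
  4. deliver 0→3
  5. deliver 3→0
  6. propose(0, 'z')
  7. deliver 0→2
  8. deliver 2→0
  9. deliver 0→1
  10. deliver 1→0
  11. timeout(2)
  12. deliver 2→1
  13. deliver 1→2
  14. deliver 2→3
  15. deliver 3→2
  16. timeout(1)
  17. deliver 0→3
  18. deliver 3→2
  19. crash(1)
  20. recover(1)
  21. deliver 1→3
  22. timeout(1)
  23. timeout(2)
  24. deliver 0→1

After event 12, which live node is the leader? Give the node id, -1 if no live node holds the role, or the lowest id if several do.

0

step 1 timeout(0): 0={cand,t=1,log=-}
step 2 deliver 0→1: 1={foll,t=1,log=-}
step 3 deliver 1→0: —
step 4 deliver 0→3: 3={foll,t=1,log=-}
step 5 deliver 3→0: 0={lead,t=1,log=-}
step 6 propose(0,'z'): 0={lead,t=1,log=z}
step 7 deliver 0→2: 2={foll,t=1,log=-}
step 8 deliver 2→0: —
step 9 deliver 0→1: 1={foll,t=1,log=z}
step 10 deliver 1→0: —
step 11 timeout(2): 2={cand,t=2,log=-}
step 12 deliver 2→1: 1={foll,t=2,log=z}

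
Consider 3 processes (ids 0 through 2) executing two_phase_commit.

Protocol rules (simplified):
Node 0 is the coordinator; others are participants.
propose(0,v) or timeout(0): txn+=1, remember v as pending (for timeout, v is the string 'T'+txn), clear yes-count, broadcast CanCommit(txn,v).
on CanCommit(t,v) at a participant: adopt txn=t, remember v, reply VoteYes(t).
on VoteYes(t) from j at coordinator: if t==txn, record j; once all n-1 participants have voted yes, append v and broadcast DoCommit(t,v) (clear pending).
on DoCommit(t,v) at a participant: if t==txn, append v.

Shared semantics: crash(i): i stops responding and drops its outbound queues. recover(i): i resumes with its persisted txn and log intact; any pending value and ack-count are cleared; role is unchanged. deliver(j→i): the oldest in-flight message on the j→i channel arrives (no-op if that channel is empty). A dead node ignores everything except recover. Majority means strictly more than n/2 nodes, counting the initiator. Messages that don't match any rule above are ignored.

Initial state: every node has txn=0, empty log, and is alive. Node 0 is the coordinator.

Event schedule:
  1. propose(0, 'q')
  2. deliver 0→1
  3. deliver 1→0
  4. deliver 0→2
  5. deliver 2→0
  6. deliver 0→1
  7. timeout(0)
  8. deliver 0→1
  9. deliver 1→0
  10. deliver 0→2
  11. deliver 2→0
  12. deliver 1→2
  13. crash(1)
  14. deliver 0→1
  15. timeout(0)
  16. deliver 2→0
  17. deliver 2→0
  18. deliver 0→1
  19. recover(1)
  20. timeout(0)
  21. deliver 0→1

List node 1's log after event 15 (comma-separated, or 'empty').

q

step 1 propose(0,'q'): 0={coor,t=1,log=-}
step 2 deliver 0→1: 1={part,t=1,log=-}
step 3 deliver 1→0: —
step 4 deliver 0→2: 2={part,t=1,log=-}
step 5 deliver 2→0: 0={coor,t=1,log=q}
step 6 deliver 0→1: 1={part,t=1,log=q}
step 7 timeout(0): 0={coor,t=2,log=q}
step 8 deliver 0→1: 1={part,t=2,log=q}
step 9 deliver 1→0: —
step 10 deliver 0→2: 2={part,t=1,log=q}
step 11 deliver 2→0: —
step 12 deliver 1→2: —
step 13 crash(1): 1={✗part,t=2,log=q}
step 14 deliver 0→1: —
step 15 timeout(0): 0={coor,t=3,log=q}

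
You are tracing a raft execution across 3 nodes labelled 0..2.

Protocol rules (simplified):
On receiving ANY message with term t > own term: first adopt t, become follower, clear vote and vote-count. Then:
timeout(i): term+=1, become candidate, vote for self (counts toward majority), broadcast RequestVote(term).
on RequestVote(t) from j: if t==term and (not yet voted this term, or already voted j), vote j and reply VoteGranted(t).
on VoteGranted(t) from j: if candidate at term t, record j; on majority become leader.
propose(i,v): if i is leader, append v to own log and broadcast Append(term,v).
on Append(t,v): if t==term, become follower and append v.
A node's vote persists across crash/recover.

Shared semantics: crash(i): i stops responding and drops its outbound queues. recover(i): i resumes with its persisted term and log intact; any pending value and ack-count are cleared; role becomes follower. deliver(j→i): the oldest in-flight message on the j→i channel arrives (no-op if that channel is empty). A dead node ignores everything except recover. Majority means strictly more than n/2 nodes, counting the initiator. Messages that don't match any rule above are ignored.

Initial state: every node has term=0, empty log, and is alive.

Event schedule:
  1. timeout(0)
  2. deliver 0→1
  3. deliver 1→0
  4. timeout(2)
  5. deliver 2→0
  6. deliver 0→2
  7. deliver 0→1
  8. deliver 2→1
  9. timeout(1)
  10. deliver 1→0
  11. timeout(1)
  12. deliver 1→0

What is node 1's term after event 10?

1. timeout(0):  <0:cand t1 ->
2. deliver 0→1:  <1:foll t1 ->
3. deliver 1→0:  <0:lead t1 ->
4. timeout(2):  <2:cand t1 ->
5. deliver 2→0:  nop
6. deliver 0→2:  nop
7. deliver 0→1:  nop
8. deliver 2→1:  nop
9. timeout(1):  <1:cand t2 ->
10. deliver 1→0:  <0:foll t2 ->

2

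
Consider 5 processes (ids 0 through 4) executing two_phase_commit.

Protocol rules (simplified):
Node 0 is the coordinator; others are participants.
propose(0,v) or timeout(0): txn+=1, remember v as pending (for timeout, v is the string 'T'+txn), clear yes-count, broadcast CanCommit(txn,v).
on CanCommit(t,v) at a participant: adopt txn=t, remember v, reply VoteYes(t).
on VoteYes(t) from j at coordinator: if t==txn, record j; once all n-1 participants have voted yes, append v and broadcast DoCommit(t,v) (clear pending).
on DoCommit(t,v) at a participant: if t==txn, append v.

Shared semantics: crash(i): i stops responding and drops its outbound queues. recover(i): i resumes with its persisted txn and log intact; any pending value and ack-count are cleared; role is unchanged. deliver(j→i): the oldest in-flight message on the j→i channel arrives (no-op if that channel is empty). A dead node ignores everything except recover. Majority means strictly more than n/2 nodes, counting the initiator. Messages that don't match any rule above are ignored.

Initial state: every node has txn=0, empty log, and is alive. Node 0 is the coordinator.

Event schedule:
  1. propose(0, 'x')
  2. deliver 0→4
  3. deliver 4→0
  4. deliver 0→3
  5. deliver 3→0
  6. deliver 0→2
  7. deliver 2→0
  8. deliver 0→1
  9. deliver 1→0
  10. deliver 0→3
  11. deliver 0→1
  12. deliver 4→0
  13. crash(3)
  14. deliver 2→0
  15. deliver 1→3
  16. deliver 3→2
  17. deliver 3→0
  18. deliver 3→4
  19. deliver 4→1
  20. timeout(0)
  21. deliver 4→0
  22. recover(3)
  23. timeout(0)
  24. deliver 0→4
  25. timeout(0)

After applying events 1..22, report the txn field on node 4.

1. propose(0,'x'):  <0:coor t1 ->
2. deliver 0→4:  <4:part t1 ->
3. deliver 4→0:  nop
4. deliver 0→3:  <3:part t1 ->
5. deliver 3→0:  nop
6. deliver 0→2:  <2:part t1 ->
7. deliver 2→0:  nop
8. deliver 0→1:  <1:part t1 ->
9. deliver 1→0:  <0:coor t1 x>
10. deliver 0→3:  <3:part t1 x>
11. deliver 0→1:  <1:part t1 x>
12. deliver 4→0:  nop
13. crash(3):  <3:✗part t1 x>
14. deliver 2→0:  nop
15. deliver 1→3:  nop
16. deliver 3→2:  nop
17. deliver 3→0:  nop
18. deliver 3→4:  nop
19. deliver 4→1:  nop
20. timeout(0):  <0:coor t2 x>
21. deliver 4→0:  nop
22. recover(3):  <3:part t1 x>

1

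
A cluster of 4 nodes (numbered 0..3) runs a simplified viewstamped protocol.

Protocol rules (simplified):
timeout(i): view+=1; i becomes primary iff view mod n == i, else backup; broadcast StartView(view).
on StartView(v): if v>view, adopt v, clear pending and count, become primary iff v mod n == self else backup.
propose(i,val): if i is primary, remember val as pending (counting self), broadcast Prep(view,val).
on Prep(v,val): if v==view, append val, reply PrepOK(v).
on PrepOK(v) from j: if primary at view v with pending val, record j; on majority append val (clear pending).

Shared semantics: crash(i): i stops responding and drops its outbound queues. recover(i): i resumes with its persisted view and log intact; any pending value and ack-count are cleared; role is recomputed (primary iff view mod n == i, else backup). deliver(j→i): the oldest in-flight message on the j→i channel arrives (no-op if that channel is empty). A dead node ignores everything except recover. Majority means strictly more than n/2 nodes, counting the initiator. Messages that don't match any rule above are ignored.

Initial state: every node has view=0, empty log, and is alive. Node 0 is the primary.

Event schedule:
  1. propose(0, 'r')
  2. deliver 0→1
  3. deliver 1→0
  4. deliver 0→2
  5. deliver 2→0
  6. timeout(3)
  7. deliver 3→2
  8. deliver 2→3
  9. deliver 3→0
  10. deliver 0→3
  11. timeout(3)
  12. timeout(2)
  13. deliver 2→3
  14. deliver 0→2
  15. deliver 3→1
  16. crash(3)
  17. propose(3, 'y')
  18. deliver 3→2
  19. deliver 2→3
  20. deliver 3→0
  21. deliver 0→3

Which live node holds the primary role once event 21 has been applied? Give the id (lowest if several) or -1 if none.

[1] propose(0,'r') → ∅
[2] deliver 0→1 → N1(back v0 [r])
[3] deliver 1→0 → ∅
[4] deliver 0→2 → N2(back v0 [r])
[5] deliver 2→0 → N0(prim v0 [r])
[6] timeout(3) → N3(back v1 [-])
[7] deliver 3→2 → N2(back v1 [r])
[8] deliver 2→3 → ∅
[9] deliver 3→0 → N0(back v1 [r])
[10] deliver 0→3 → ∅
[11] timeout(3) → N3(back v2 [-])
[12] timeout(2) → N2(prim v2 [r])
[13] deliver 2→3 → ∅
[14] deliver 0→2 → ∅
[15] deliver 3→1 → N1(prim v1 [r])
[16] crash(3) → N3(✗back v2 [-])
[17] propose(3,'y') → ∅
[18] deliver 3→2 → ∅
[19] deliver 2→3 → ∅
[20] deliver 3→0 → ∅
[21] deliver 0→3 → ∅

1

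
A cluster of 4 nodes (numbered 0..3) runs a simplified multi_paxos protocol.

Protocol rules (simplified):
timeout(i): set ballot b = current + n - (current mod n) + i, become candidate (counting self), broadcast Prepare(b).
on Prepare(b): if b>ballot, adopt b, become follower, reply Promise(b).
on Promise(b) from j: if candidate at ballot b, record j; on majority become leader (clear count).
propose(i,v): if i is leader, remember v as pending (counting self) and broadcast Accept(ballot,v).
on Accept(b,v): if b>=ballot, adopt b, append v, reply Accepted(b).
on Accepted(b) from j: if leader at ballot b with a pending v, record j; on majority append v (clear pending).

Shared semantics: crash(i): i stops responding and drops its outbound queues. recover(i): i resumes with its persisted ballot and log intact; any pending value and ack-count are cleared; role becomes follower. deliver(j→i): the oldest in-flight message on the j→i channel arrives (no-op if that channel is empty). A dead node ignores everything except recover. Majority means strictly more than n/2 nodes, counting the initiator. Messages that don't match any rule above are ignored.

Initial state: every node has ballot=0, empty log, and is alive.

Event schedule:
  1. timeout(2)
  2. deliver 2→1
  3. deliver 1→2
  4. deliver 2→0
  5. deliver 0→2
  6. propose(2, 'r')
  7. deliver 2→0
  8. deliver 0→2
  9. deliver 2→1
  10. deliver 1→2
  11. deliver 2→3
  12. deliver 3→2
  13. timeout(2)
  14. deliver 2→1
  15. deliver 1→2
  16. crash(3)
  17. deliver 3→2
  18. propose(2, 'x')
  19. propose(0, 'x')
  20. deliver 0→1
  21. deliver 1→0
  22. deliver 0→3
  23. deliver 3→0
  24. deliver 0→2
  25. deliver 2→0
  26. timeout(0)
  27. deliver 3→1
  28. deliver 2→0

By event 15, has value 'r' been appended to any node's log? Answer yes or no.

yes

e1 timeout(2): 2[cand,b=6,-]
e2 deliver 2→1: 1[foll,b=6,-]
e3 deliver 1→2: ·
e4 deliver 2→0: 0[foll,b=6,-]
e5 deliver 0→2: 2[lead,b=6,-]
e6 propose(2,'r'): ·
e7 deliver 2→0: 0[foll,b=6,r]
e8 deliver 0→2: ·
e9 deliver 2→1: 1[foll,b=6,r]
e10 deliver 1→2: 2[lead,b=6,r]
e11 deliver 2→3: 3[foll,b=6,-]
e12 deliver 3→2: ·
e13 timeout(2): 2[cand,b=10,r]
e14 deliver 2→1: 1[foll,b=10,r]
e15 deliver 1→2: ·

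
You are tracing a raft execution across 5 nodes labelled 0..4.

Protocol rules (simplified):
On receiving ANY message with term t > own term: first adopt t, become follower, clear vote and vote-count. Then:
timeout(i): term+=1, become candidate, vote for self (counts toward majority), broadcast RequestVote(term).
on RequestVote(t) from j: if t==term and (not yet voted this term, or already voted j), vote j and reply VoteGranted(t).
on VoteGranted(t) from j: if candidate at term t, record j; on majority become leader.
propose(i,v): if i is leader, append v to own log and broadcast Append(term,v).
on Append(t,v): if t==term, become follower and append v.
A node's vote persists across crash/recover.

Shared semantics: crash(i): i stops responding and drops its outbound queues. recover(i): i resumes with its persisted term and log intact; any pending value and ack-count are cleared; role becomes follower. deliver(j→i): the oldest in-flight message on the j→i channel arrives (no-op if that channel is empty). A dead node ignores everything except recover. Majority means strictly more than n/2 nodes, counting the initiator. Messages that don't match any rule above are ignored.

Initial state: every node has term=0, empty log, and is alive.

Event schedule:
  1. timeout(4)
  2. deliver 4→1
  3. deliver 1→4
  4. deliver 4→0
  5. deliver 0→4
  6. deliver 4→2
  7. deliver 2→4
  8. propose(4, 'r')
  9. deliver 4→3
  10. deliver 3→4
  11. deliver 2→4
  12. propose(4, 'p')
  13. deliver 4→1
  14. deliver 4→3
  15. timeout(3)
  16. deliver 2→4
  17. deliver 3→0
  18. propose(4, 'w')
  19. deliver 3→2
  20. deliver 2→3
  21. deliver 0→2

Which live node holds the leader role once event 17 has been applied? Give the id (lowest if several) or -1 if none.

step 1 timeout(4): 4={cand,t=1,log=-}
step 2 deliver 4→1: 1={foll,t=1,log=-}
step 3 deliver 1→4: —
step 4 deliver 4→0: 0={foll,t=1,log=-}
step 5 deliver 0→4: 4={lead,t=1,log=-}
step 6 deliver 4→2: 2={foll,t=1,log=-}
step 7 deliver 2→4: —
step 8 propose(4,'r'): 4={lead,t=1,log=r}
step 9 deliver 4→3: 3={foll,t=1,log=-}
step 10 deliver 3→4: —
step 11 deliver 2→4: —
step 12 propose(4,'p'): 4={lead,t=1,log=r,p}
step 13 deliver 4→1: 1={foll,t=1,log=r}
step 14 deliver 4→3: 3={foll,t=1,log=r}
step 15 timeout(3): 3={cand,t=2,log=r}
step 16 deliver 2→4: —
step 17 deliver 3→0: 0={foll,t=2,log=-}

4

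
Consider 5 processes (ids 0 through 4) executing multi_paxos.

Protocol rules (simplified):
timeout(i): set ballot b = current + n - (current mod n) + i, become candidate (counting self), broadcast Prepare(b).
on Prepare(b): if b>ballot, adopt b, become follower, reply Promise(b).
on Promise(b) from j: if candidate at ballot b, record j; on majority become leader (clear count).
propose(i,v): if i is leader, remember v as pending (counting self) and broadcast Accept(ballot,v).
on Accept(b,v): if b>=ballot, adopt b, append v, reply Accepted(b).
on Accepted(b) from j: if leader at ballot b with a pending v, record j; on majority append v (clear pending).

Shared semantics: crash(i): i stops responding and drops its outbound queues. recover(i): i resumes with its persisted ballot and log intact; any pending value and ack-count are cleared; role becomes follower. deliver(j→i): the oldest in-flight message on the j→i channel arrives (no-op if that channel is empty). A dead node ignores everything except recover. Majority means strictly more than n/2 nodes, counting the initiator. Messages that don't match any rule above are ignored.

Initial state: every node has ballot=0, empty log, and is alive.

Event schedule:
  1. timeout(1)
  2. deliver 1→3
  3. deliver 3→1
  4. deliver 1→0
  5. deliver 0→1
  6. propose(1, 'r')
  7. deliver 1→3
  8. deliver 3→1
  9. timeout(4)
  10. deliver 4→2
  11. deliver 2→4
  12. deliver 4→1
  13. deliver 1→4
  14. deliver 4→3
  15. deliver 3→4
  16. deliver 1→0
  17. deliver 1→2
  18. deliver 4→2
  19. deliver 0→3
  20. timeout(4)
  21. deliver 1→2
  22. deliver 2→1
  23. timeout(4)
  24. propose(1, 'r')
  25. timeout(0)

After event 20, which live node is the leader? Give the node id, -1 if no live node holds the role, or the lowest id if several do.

-1

after 1 — timeout(1): n1:cand/b6/[-]
after 2 — deliver 1→3: n3:foll/b6/[-]
after 3 — deliver 3→1: ·
after 4 — deliver 1→0: n0:foll/b6/[-]
after 5 — deliver 0→1: n1:lead/b6/[-]
after 6 — propose(1,'r'): ·
after 7 — deliver 1→3: n3:foll/b6/[r]
after 8 — deliver 3→1: ·
after 9 — timeout(4): n4:cand/b9/[-]
after 10 — deliver 4→2: n2:foll/b9/[-]
after 11 — deliver 2→4: ·
after 12 — deliver 4→1: n1:foll/b9/[-]
after 13 — deliver 1→4: ·
after 14 — deliver 4→3: n3:foll/b9/[r]
after 15 — deliver 3→4: n4:lead/b9/[-]
after 16 — deliver 1→0: n0:foll/b6/[r]
after 17 — deliver 1→2: ·
after 18 — deliver 4→2: ·
after 19 — deliver 0→3: ·
after 20 — timeout(4): n4:cand/b14/[-]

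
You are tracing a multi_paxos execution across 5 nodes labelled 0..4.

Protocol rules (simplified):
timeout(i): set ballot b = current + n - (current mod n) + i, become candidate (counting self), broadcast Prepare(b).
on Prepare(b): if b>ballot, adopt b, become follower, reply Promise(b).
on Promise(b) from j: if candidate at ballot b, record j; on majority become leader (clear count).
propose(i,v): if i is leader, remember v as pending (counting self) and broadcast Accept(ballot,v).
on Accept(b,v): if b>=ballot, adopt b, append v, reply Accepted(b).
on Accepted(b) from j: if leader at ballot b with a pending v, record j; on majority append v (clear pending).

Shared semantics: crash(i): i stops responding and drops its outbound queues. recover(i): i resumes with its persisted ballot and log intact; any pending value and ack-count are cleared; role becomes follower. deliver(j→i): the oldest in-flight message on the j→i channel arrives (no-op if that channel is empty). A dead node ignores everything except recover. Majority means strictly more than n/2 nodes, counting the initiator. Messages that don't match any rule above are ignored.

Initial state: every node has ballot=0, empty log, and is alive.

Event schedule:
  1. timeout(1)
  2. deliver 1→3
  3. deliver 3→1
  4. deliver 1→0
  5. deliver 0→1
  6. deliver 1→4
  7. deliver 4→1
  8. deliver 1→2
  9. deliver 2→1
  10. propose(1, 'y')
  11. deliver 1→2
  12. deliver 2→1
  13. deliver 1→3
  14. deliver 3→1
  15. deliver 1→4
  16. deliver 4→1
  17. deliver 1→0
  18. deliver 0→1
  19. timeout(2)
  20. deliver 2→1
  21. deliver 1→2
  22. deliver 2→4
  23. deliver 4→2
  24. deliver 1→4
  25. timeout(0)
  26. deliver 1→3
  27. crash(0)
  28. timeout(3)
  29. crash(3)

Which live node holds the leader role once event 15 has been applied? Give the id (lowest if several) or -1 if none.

1

after 1 — timeout(1): n1:cand/b6/[-]
after 2 — deliver 1→3: n3:foll/b6/[-]
after 3 — deliver 3→1: ·
after 4 — deliver 1→0: n0:foll/b6/[-]
after 5 — deliver 0→1: n1:lead/b6/[-]
after 6 — deliver 1→4: n4:foll/b6/[-]
after 7 — deliver 4→1: ·
after 8 — deliver 1→2: n2:foll/b6/[-]
after 9 — deliver 2→1: ·
after 10 — propose(1,'y'): ·
after 11 — deliver 1→2: n2:foll/b6/[y]
after 12 — deliver 2→1: ·
after 13 — deliver 1→3: n3:foll/b6/[y]
after 14 — deliver 3→1: n1:lead/b6/[y]
after 15 — deliver 1→4: n4:foll/b6/[y]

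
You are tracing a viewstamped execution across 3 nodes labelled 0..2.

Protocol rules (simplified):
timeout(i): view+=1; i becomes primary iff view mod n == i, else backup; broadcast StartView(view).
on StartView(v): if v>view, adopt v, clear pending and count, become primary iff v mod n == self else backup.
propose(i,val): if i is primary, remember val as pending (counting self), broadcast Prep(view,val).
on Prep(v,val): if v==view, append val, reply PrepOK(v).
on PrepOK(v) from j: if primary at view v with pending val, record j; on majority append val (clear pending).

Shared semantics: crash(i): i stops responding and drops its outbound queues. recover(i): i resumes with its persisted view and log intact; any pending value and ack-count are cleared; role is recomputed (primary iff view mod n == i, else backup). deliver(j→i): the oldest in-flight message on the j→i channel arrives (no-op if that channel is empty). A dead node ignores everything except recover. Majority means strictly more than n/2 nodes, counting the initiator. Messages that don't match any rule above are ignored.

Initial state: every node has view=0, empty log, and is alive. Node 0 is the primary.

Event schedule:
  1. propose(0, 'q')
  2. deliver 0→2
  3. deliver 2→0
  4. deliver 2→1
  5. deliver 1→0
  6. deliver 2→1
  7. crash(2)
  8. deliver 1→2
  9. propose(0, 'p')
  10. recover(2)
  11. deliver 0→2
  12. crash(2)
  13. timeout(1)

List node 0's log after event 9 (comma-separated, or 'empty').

after 1 — propose(0,'q'): ·
after 2 — deliver 0→2: n2:back/v0/[q]
after 3 — deliver 2→0: n0:prim/v0/[q]
after 4 — deliver 2→1: ·
after 5 — deliver 1→0: ·
after 6 — deliver 2→1: ·
after 7 — crash(2): n2:✗back/v0/[q]
after 8 — deliver 1→2: ·
after 9 — propose(0,'p'): ·

q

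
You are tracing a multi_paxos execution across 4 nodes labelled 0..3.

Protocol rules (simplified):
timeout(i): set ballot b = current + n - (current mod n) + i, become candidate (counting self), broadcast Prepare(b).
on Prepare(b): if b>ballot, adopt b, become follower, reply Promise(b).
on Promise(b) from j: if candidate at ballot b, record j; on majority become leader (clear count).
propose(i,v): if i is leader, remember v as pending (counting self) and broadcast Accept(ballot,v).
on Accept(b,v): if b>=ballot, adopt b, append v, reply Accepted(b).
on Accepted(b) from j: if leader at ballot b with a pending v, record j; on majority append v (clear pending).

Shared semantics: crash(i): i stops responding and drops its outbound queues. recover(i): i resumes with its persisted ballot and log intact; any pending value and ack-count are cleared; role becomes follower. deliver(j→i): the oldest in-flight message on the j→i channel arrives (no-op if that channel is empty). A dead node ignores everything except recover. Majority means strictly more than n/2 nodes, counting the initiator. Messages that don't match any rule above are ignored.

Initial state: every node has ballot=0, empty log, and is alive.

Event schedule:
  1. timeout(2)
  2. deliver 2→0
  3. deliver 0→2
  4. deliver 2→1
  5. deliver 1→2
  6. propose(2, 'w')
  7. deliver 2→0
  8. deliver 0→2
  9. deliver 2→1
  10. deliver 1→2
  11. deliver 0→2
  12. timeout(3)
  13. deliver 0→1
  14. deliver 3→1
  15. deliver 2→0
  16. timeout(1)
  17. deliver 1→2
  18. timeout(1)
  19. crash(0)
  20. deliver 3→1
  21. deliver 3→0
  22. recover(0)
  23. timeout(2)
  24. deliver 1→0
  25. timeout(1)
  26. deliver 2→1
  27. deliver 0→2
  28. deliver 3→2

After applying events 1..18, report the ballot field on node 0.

step 1 timeout(2): 2={cand,b=6,log=-}
step 2 deliver 2→0: 0={foll,b=6,log=-}
step 3 deliver 0→2: —
step 4 deliver 2→1: 1={foll,b=6,log=-}
step 5 deliver 1→2: 2={lead,b=6,log=-}
step 6 propose(2,'w'): —
step 7 deliver 2→0: 0={foll,b=6,log=w}
step 8 deliver 0→2: —
step 9 deliver 2→1: 1={foll,b=6,log=w}
step 10 deliver 1→2: 2={lead,b=6,log=w}
step 11 deliver 0→2: —
step 12 timeout(3): 3={cand,b=7,log=-}
step 13 deliver 0→1: —
step 14 deliver 3→1: 1={foll,b=7,log=w}
step 15 deliver 2→0: —
step 16 timeout(1): 1={cand,b=9,log=w}
step 17 deliver 1→2: 2={foll,b=9,log=w}
step 18 timeout(1): 1={cand,b=13,log=w}

6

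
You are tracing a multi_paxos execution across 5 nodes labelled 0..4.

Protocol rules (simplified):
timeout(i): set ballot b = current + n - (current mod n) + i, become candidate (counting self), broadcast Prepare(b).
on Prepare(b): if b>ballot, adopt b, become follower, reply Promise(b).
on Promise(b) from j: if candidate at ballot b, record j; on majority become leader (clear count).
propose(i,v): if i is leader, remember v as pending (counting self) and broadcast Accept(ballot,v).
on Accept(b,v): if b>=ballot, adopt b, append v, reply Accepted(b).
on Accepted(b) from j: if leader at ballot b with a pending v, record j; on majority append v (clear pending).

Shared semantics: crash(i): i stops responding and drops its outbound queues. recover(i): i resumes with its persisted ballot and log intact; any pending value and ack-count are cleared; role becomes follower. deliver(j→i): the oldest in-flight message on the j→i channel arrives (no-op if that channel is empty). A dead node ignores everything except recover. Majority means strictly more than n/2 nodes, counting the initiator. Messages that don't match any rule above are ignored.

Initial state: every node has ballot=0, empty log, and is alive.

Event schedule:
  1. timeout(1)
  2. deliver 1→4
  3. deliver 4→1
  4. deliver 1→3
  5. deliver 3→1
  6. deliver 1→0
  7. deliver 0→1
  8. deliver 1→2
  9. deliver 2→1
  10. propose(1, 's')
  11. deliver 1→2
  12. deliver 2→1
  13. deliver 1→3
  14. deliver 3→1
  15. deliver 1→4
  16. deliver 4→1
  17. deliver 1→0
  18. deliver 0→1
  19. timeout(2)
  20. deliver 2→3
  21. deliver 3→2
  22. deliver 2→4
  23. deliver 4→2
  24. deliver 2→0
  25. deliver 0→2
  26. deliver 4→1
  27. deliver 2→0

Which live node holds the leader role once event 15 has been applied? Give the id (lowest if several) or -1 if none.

[1] timeout(1) → N1(cand b6 [-])
[2] deliver 1→4 → N4(foll b6 [-])
[3] deliver 4→1 → ∅
[4] deliver 1→3 → N3(foll b6 [-])
[5] deliver 3→1 → N1(lead b6 [-])
[6] deliver 1→0 → N0(foll b6 [-])
[7] deliver 0→1 → ∅
[8] deliver 1→2 → N2(foll b6 [-])
[9] deliver 2→1 → ∅
[10] propose(1,'s') → ∅
[11] deliver 1→2 → N2(foll b6 [s])
[12] deliver 2→1 → ∅
[13] deliver 1→3 → N3(foll b6 [s])
[14] deliver 3→1 → N1(lead b6 [s])
[15] deliver 1→4 → N4(foll b6 [s])

1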